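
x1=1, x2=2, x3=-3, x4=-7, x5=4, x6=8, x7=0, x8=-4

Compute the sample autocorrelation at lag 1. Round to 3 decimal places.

0.129

Mean x̄ = (1 + 2 − 3 − 7 + 4 + 8 + 0 − 4)/8 = 0.1250
Σ(x_t−x̄)(x_{t+1}−x̄) = (1.6406) + (-5.8594) + (22.2656) + (-27.6094) + (30.5156) + (-0.9844) + (0.5156) = 20.4844
Denominator Σ(x_t−x̄)² = 158.8750
r_1 = 20.4844 / 158.8750 = 0.129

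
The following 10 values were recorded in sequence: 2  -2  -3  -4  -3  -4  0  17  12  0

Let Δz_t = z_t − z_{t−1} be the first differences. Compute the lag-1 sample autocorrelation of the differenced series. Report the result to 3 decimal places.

First differences Δz: -4, -1, -1, 1, -1, 4, 17, -5, -12
Mean of differences = -0.2222
Numerator Σ(Δz_t−Δz̄)(Δz_{t+1}−Δz̄) = 45.0617
Denominator Σ(Δz_t−Δz̄)² = 493.5556
r_1(Δz) = 45.0617 / 493.5556 = 0.091

0.091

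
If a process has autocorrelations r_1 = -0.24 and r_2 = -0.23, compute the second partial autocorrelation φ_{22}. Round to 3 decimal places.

-0.305

φ_{22} = (r_2 − r_1²) / (1 − r_1²)
r_1² = (-0.24)² = 0.0576
Numerator = -0.23 − 0.0576 = -0.2876; denominator = 1 − 0.0576 = 0.9424
φ_{22} = -0.2876 / 0.9424 = -0.305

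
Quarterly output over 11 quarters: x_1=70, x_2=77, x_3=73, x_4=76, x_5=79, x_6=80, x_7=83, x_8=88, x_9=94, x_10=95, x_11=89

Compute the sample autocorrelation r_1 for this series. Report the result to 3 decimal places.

Mean x̄ = (70 + 77 + 73 + 76 + 79 + 80 + 83 + 88 + 94 + 95 + 89)/11 = 82.1818
Numerator Σ_{t=1}^{10}(x_t−x̄)(x_{t+1}−x̄) = 504.6942
Denominator Σ(x_t−x̄)² = 697.6364
r_1 = 504.6942 / 697.6364 = 0.723

0.723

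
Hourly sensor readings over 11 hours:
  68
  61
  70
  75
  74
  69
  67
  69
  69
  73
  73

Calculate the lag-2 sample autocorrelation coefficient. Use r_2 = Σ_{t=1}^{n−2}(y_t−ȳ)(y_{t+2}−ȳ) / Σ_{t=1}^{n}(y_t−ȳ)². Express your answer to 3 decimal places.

-0.408

Mean ȳ = (68 + 61 + 70 + 75 + 74 + 69 + 67 + 69 + 69 + 73 + 73)/11 = 69.8182
Numerator Σ_{t=1}^{9}(y_t−ȳ)(y_{t+2}−ȳ) = -63.5207
Denominator Σ(y_t−ȳ)² = 155.6364
r_2 = -63.5207 / 155.6364 = -0.408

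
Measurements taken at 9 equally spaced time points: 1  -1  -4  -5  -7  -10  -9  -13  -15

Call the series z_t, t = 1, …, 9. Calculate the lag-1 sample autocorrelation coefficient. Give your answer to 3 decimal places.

0.611

Mean z̄ = (1 − 1 − 4 − 5 − 7 − 10 − 9 − 13 − 15)/9 = -7.0000
Numerator Σ_{t=1}^{8}(z_t−z̄)(z_{t+1}−z̄) = 138.0000
Denominator Σ(z_t−z̄)² = 226.0000
r_1 = 138.0000 / 226.0000 = 0.611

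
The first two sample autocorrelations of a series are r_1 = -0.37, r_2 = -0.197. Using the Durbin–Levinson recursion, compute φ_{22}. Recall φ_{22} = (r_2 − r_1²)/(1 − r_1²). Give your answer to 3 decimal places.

φ_{22} = (r_2 − r_1²) / (1 − r_1²)
r_1² = (-0.37)² = 0.1369
Numerator = -0.197 − 0.1369 = -0.3339; denominator = 1 − 0.1369 = 0.8631
φ_{22} = -0.3339 / 0.8631 = -0.387

-0.387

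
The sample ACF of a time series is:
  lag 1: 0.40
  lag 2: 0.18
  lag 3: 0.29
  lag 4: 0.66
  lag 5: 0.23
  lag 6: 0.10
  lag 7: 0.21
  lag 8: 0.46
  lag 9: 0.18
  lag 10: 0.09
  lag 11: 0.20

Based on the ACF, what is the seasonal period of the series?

4

The largest autocorrelation is r_4 = 0.66, with a weaker echo at lag 8 (0.46); the remaining lags stay at or below 0.40. The elevated value at lag 1 (0.40), dropping to 0.18 at lag 2, reflects decaying short-term dependence rather than seasonality.
The dominant spike at lag 4 indicates a seasonal period of 4.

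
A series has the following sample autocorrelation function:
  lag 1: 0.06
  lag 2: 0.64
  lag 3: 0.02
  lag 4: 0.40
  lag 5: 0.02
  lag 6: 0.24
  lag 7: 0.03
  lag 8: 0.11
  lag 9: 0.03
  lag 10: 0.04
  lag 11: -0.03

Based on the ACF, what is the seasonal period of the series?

2

The largest autocorrelation is r_2 = 0.64, with weaker echoes at lags 4 (0.40) and 6 (0.24); the remaining lags stay at or below 0.11.
The dominant spike at lag 2 indicates a seasonal period of 2.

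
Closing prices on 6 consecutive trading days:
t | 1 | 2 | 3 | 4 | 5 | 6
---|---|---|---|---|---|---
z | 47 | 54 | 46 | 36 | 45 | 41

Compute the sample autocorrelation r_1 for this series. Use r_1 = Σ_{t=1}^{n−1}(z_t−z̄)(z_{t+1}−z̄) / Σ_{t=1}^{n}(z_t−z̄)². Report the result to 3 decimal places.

0.099

Mean z̄ = (47 + 54 + 46 + 36 + 45 + 41)/6 = 44.8333
Deviations from mean: 2.1667, 9.1667, 1.1667, -8.8333, 0.1667, -3.8333
Numerator Σ_{t=1}^{5}(z_t−z̄)(z_{t+1}−z̄) = 18.1389
Denominator Σ(z_t−z̄)² = 182.8333
r_1 = 18.1389 / 182.8333 = 0.099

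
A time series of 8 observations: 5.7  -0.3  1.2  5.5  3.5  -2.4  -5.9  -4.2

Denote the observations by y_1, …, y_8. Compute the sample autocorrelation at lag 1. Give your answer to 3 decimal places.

0.401

Mean ȳ = (5.7 − 0.3 + 1.2 + 5.5 + 3.5 − 2.4 − 5.9 − 4.2)/8 = 0.3875
Deviations from mean: 5.3125, -0.6875, 0.8125, 5.1125, 3.1125, -2.7875, -6.2875, -4.5875
Σ(y_t−ȳ)(y_{t+1}−ȳ) = (-3.6523) + (-0.5586) + (4.1539) + (15.9127) + (-8.6761) + (17.5264) + (28.8439) = 53.5498
Denominator Σ(y_t−ȳ)² = 133.5288
r_1 = 53.5498 / 133.5288 = 0.401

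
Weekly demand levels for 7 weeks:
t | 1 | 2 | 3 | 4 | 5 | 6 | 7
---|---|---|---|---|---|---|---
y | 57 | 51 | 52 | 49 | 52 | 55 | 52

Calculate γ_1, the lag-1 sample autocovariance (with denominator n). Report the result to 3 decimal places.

-0.679

Mean ȳ = (57 + 51 + 52 + 49 + 52 + 55 + 52)/7 = 52.5714
Deviations: 4.4286, -1.5714, -0.5714, -3.5714, -0.5714, 2.4286, -0.5714
Σ_{t=1}^{6}(y_t−ȳ)(y_{t+1}−ȳ) = -4.7551
γ_1 = -4.7551 / 7 = -0.679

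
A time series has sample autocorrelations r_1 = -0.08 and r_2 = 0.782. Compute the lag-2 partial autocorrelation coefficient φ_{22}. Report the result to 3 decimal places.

φ_{22} = (r_2 − r_1²) / (1 − r_1²)
r_1² = (-0.08)² = 0.0064
Numerator = 0.782 − 0.0064 = 0.7756; denominator = 1 − 0.0064 = 0.9936
φ_{22} = 0.7756 / 0.9936 = 0.781

0.781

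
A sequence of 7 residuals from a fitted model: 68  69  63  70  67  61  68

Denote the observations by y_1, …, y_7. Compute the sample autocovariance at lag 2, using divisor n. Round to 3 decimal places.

-2.399

Mean ȳ = (68 + 69 + 63 + 70 + 67 + 61 + 68)/7 = 66.5714
Σ_{t=1}^{5}(y_t−ȳ)(y_{t+2}−ȳ) = -16.7959
γ_2 = -16.7959 / 7 = -2.399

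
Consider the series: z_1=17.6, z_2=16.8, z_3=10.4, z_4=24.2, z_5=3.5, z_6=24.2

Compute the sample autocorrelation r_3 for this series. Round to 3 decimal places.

Mean z̄ = (17.6 + 16.8 + 10.4 + 24.2 + 3.5 + 24.2)/6 = 16.1167
Deviations from mean: 1.4833, 0.6833, -5.7167, 8.0833, -12.6167, 8.0833
Numerator Σ_{t=1}^{3}(z_t−z̄)(z_{t+3}−z̄) = -42.8408
Denominator Σ(z_t−z̄)² = 325.2083
r_3 = -42.8408 / 325.2083 = -0.132

-0.132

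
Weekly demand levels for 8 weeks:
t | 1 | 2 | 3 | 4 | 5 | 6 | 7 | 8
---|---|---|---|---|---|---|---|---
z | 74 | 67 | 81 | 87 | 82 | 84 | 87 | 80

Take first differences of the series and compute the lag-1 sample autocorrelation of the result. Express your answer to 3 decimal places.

-0.239

First differences Δz: -7, 14, 6, -5, 2, 3, -7
Mean of differences = 0.8571
Numerator Σ(Δz_t−Δz̄)(Δz_{t+1}−Δz̄) = -86.8776
Denominator Σ(Δz_t−Δz̄)² = 362.8571
r_1(Δz) = -86.8776 / 362.8571 = -0.239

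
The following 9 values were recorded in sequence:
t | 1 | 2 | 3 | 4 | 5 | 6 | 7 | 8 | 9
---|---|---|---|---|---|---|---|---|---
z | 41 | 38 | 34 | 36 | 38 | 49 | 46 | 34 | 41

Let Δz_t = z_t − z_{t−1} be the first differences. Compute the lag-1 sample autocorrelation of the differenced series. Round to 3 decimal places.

-0.143

First differences Δz: -3, -4, 2, 2, 11, -3, -12, 7
Mean of differences = 0.0000
Numerator Σ(Δz_t−Δz̄)(Δz_{t+1}−Δz̄) = -51.0000
Denominator Σ(Δz_t−Δz̄)² = 356.0000
r_1(Δz) = -51.0000 / 356.0000 = -0.143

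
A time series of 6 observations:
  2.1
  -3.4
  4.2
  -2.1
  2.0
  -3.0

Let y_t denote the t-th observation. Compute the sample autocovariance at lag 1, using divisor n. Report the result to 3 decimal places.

Mean ȳ = (2.1 − 3.4 + 4.2 − 2.1 + 2.0 − 3.0)/6 = -0.0333
Deviations: 2.1333, -3.3667, 4.2333, -2.0667, 2.0333, -2.9667
Σ_{t=1}^{5}(y_t−ȳ)(y_{t+1}−ȳ) = -40.4178
γ_1 = -40.4178 / 6 = -6.736

-6.736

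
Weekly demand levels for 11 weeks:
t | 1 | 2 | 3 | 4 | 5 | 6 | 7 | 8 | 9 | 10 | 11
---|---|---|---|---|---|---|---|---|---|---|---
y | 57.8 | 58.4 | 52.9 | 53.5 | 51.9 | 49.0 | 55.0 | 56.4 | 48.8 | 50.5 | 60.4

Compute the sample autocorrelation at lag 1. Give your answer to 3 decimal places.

0.034

Mean ȳ = (57.8 + 58.4 + 52.9 + 53.5 + 51.9 + 49.0 + 55.0 + 56.4 + 48.8 + 50.5 + 60.4)/11 = 54.0545
Numerator Σ_{t=1}^{10}(y_t−ȳ)(y_{t+1}−ȳ) = 5.2207
Denominator Σ(y_t−ȳ)² = 151.6473
r_1 = 5.2207 / 151.6473 = 0.034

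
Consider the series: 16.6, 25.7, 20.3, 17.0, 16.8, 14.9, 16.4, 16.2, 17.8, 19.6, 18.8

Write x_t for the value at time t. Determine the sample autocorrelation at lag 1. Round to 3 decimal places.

0.208

Mean x̄ = (16.6 + 25.7 + 20.3 + 17.0 + 16.8 + 14.9 + 16.4 + 16.2 + 17.8 + 19.6 + 18.8)/11 = 18.1909
Numerator Σ_{t=1}^{10}(x_t−x̄)(x_{t+1}−x̄) = 18.1581
Denominator Σ(x_t−x̄)² = 87.2291
r_1 = 18.1581 / 87.2291 = 0.208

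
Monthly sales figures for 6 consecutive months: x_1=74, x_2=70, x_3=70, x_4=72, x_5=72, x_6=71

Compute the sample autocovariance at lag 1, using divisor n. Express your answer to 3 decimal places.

-0.375

Mean x̄ = (74 + 70 + 70 + 72 + 72 + 71)/6 = 71.5000
Σ_{t=1}^{5}(x_t−x̄)(x_{t+1}−x̄) = -2.2500
γ_1 = -2.2500 / 6 = -0.375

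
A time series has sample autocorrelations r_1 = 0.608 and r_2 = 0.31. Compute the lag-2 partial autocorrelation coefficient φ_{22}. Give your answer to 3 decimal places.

-0.095

φ_{22} = (r_2 − r_1²) / (1 − r_1²)
r_1² = (0.608)² = 0.369664
Numerator = 0.31 − 0.3697 = -0.0597; denominator = 1 − 0.3697 = 0.6303
φ_{22} = -0.0597 / 0.6303 = -0.095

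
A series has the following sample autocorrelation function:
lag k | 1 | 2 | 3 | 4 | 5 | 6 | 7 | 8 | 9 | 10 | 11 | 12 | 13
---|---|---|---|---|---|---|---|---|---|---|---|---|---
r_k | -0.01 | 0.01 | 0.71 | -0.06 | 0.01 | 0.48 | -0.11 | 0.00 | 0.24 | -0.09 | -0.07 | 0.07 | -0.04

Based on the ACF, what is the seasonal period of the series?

The largest autocorrelation is r_3 = 0.71, with weaker echoes at lags 6 (0.48) and 9 (0.24); the remaining lags stay at or below 0.07.
The dominant spike at lag 3 indicates a seasonal period of 3.

3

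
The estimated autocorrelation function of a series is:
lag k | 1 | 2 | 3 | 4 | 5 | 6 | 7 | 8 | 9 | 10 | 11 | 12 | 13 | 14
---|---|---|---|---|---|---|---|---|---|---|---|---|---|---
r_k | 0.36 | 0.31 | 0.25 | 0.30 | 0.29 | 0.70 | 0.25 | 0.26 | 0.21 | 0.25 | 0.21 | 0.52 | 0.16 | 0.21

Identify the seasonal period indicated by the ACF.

6

The largest autocorrelation is r_6 = 0.70, with a weaker echo at lag 12 (0.52); the remaining lags stay at or below 0.36. The elevated value at lag 1 (0.36), dropping to 0.31 at lag 2, reflects decaying short-term dependence rather than seasonality.
The dominant spike at lag 6 indicates a seasonal period of 6.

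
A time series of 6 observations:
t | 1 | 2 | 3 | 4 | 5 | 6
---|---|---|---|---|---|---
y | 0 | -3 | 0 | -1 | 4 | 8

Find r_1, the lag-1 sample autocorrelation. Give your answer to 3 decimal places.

Mean ȳ = (0 − 3 + 0 − 1 + 4 + 8)/6 = 1.3333
Numerator Σ_{t=1}^{5}(y_t−ȳ)(y_{t+1}−ȳ) = 26.2222
Denominator Σ(y_t−ȳ)² = 79.3333
r_1 = 26.2222 / 79.3333 = 0.331

0.331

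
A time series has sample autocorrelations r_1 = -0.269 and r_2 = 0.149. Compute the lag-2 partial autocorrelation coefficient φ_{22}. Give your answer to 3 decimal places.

φ_{22} = (r_2 − r_1²) / (1 − r_1²)
r_1² = (-0.269)² = 0.072361
Numerator = 0.149 − 0.0724 = 0.0766; denominator = 1 − 0.0724 = 0.9276
φ_{22} = 0.0766 / 0.9276 = 0.083

0.083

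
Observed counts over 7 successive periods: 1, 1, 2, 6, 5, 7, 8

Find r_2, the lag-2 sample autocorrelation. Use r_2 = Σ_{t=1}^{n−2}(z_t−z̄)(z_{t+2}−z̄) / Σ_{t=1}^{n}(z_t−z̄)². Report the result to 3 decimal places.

Mean z̄ = (1 + 1 + 2 + 6 + 5 + 7 + 8)/7 = 4.2857
Deviations from mean: -3.2857, -3.2857, -2.2857, 1.7143, 0.7143, 2.7143, 3.7143
Numerator Σ_{t=1}^{5}(z_t−z̄)(z_{t+2}−z̄) = 7.5510
Denominator Σ(z_t−z̄)² = 51.4286
r_2 = 7.5510 / 51.4286 = 0.147

0.147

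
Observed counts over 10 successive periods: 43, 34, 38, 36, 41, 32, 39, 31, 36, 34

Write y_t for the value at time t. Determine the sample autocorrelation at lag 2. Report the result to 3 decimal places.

Mean ȳ = (43 + 34 + 38 + 36 + 41 + 32 + 39 + 31 + 36 + 34)/10 = 36.4000
Numerator Σ_{t=1}^{8}(y_t−ȳ)(y_{t+2}−ȳ) = 68.2800
Denominator Σ(y_t−ȳ)² = 134.4000
r_2 = 68.2800 / 134.4000 = 0.508

0.508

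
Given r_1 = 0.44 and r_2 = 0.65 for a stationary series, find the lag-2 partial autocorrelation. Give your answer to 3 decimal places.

0.566

φ_{22} = (r_2 − r_1²) / (1 − r_1²)
r_1² = (0.44)² = 0.1936
Numerator = 0.65 − 0.1936 = 0.4564; denominator = 1 − 0.1936 = 0.8064
φ_{22} = 0.4564 / 0.8064 = 0.566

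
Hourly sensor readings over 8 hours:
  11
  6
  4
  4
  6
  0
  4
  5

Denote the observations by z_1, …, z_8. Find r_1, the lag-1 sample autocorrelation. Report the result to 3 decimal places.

0.076

Mean z̄ = (11 + 6 + 4 + 4 + 6 + 0 + 4 + 5)/8 = 5.0000
Σ(z_t−z̄)(z_{t+1}−z̄) = (6.0000) + (-1.0000) + (1.0000) + (-1.0000) + (-5.0000) + (5.0000) + (0.0000) = 5.0000
Denominator Σ(z_t−z̄)² = 66.0000
r_1 = 5.0000 / 66.0000 = 0.076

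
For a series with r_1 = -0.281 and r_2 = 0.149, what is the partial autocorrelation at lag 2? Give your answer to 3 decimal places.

0.076

φ_{22} = (r_2 − r_1²) / (1 − r_1²)
r_1² = (-0.281)² = 0.078961
Numerator = 0.149 − 0.0790 = 0.0700; denominator = 1 − 0.0790 = 0.9210
φ_{22} = 0.0700 / 0.9210 = 0.076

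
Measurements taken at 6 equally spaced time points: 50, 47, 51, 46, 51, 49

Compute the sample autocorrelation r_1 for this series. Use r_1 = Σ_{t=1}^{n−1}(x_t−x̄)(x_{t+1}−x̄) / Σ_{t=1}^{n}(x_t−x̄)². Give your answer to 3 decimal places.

Mean x̄ = (50 + 47 + 51 + 46 + 51 + 49)/6 = 49.0000
Deviations from mean: 1.0000, -2.0000, 2.0000, -3.0000, 2.0000, 0.0000
Σ(x_t−x̄)(x_{t+1}−x̄) = (-2.0000) + (-4.0000) + (-6.0000) + (-6.0000) + (0.0000) = -18.0000
Denominator Σ(x_t−x̄)² = 22.0000
r_1 = -18.0000 / 22.0000 = -0.818

-0.818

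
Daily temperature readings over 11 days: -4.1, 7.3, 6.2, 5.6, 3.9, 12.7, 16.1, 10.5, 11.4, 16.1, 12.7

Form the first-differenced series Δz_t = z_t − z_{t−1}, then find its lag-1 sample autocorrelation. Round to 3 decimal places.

-0.189

First differences Δz: 11.4, -1.1, -0.6, -1.7, 8.8, 3.4, -5.6, 0.9, 4.7, -3.4
Mean of differences = 1.6800
Numerator Σ(Δz_t−Δz̄)(Δz_{t+1}−Δz̄) = -49.3364
Denominator Σ(Δz_t−Δz̄)² = 261.0160
r_1(Δz) = -49.3364 / 261.0160 = -0.189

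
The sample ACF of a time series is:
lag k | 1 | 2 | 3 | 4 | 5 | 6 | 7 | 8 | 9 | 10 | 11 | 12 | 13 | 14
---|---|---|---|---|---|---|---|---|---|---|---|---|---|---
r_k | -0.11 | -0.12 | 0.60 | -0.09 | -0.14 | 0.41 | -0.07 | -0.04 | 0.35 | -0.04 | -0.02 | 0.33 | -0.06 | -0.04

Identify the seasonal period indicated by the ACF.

The largest autocorrelation is r_3 = 0.60, with weaker echoes at lags 6 (0.41), 9 (0.35) and 12 (0.33); the remaining lags stay at or below -0.02.
The dominant spike at lag 3 indicates a seasonal period of 3.

3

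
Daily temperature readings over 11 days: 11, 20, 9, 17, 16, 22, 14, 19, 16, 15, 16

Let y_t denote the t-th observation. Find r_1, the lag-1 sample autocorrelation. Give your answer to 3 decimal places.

-0.516

Mean ȳ = (11 + 20 + 9 + 17 + 16 + 22 + 14 + 19 + 16 + 15 + 16)/11 = 15.9091
Numerator Σ_{t=1}^{10}(y_t−ȳ)(y_{t+1}−ȳ) = -72.6446
Denominator Σ(y_t−ȳ)² = 140.9091
r_1 = -72.6446 / 140.9091 = -0.516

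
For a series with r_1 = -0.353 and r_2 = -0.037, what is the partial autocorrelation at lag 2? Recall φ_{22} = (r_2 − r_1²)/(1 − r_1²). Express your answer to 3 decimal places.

-0.185

φ_{22} = (r_2 − r_1²) / (1 − r_1²)
r_1² = (-0.353)² = 0.124609
Numerator = -0.037 − 0.1246 = -0.1616; denominator = 1 − 0.1246 = 0.8754
φ_{22} = -0.1616 / 0.8754 = -0.185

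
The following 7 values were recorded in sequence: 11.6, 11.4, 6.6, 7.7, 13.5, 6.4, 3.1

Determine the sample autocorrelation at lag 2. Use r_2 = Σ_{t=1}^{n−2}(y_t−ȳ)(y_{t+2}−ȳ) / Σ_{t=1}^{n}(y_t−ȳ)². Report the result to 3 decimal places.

Mean ȳ = (11.6 + 11.4 + 6.6 + 7.7 + 13.5 + 6.4 + 3.1)/7 = 8.6143
Σ(y_t−ȳ)(y_{t+2}−ȳ) = (-6.0141) + (-2.5469) + (-9.8412) + (2.0245) + (-26.9412) = -43.3190
Denominator Σ(y_t−ȳ)² = 80.7486
r_2 = -43.3190 / 80.7486 = -0.536

-0.536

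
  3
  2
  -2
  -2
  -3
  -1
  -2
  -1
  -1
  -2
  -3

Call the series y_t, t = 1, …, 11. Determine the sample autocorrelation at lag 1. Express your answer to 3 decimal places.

Mean ȳ = (3 + 2 − 2 − 2 − 3 − 1 − 2 − 1 − 1 − 2 − 3)/11 = -1.0909
Numerator Σ_{t=1}^{10}(y_t−ȳ)(y_{t+1}−ȳ) = 13.7190
Denominator Σ(y_t−ȳ)² = 36.9091
r_1 = 13.7190 / 36.9091 = 0.372

0.372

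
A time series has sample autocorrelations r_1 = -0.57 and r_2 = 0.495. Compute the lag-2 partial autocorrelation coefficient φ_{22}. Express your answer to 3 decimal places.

0.252

φ_{22} = (r_2 − r_1²) / (1 − r_1²)
r_1² = (-0.57)² = 0.3249
Numerator = 0.495 − 0.3249 = 0.1701; denominator = 1 − 0.3249 = 0.6751
φ_{22} = 0.1701 / 0.6751 = 0.252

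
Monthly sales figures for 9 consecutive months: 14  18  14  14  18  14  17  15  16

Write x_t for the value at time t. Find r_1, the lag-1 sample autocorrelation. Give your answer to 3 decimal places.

-0.664

Mean x̄ = (14 + 18 + 14 + 14 + 18 + 14 + 17 + 15 + 16)/9 = 15.5556
Numerator Σ_{t=1}^{8}(x_t−x̄)(x_{t+1}−x̄) = -16.0864
Denominator Σ(x_t−x̄)² = 24.2222
r_1 = -16.0864 / 24.2222 = -0.664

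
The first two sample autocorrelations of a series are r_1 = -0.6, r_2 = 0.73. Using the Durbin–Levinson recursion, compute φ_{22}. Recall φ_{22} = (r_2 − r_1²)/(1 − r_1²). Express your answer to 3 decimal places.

φ_{22} = (r_2 − r_1²) / (1 − r_1²)
r_1² = (-0.6)² = 0.36
Numerator = 0.73 − 0.3600 = 0.3700; denominator = 1 − 0.3600 = 0.6400
φ_{22} = 0.3700 / 0.6400 = 0.578

0.578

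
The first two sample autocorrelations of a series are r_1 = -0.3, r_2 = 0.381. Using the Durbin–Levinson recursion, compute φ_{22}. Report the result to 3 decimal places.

0.320

φ_{22} = (r_2 − r_1²) / (1 − r_1²)
r_1² = (-0.3)² = 0.09
Numerator = 0.381 − 0.0900 = 0.2910; denominator = 1 − 0.0900 = 0.9100
φ_{22} = 0.2910 / 0.9100 = 0.320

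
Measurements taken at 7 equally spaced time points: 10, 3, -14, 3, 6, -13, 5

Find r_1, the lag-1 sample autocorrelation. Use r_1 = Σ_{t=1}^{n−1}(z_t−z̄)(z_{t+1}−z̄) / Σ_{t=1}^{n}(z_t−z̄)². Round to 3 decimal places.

-0.329

Mean z̄ = (10 + 3 − 14 + 3 + 6 − 13 + 5)/7 = 0.0000
Deviations from mean: 10.0000, 3.0000, -14.0000, 3.0000, 6.0000, -13.0000, 5.0000
Numerator Σ_{t=1}^{6}(z_t−z̄)(z_{t+1}−z̄) = -179.0000
Denominator Σ(z_t−z̄)² = 544.0000
r_1 = -179.0000 / 544.0000 = -0.329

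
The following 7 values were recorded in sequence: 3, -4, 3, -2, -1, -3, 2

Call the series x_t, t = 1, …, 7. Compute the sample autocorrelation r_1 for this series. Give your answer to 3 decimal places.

Mean x̄ = (3 − 4 + 3 − 2 − 1 − 3 + 2)/7 = -0.2857
Deviations from mean: 3.2857, -3.7143, 3.2857, -1.7143, -0.7143, -2.7143, 2.2857
Σ(x_t−x̄)(x_{t+1}−x̄) = (-12.2041) + (-12.2041) + (-5.6327) + (1.2245) + (1.9388) + (-6.2041) = -33.0816
Denominator Σ(x_t−x̄)² = 51.4286
r_1 = -33.0816 / 51.4286 = -0.643

-0.643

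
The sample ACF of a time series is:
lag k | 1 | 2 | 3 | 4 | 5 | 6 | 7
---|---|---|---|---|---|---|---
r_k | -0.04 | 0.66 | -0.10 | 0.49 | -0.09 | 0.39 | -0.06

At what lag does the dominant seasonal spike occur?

2

The largest autocorrelation is r_2 = 0.66, with weaker echoes at lags 4 (0.49) and 6 (0.39); the remaining lags stay at or below -0.04.
The dominant spike at lag 2 indicates a seasonal period of 2.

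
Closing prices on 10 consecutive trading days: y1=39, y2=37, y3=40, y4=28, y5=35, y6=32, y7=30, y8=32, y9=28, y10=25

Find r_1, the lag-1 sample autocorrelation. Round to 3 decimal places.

0.241

Mean ȳ = (39 + 37 + 40 + 28 + 35 + 32 + 30 + 32 + 28 + 25)/10 = 32.6000
Numerator Σ_{t=1}^{9}(y_t−ȳ)(y_{t+1}−ȳ) = 55.0400
Denominator Σ(y_t−ȳ)² = 228.4000
r_1 = 55.0400 / 228.4000 = 0.241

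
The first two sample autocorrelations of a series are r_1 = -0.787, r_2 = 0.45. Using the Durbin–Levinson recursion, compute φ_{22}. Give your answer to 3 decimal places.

-0.445

φ_{22} = (r_2 − r_1²) / (1 − r_1²)
r_1² = (-0.787)² = 0.619369
Numerator = 0.45 − 0.6194 = -0.1694; denominator = 1 − 0.6194 = 0.3806
φ_{22} = -0.1694 / 0.3806 = -0.445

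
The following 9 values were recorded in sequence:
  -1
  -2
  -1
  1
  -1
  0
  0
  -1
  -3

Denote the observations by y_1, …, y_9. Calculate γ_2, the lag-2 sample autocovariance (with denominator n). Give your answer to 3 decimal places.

-0.274

Mean ȳ = (-1 − 2 − 1 + 1 − 1 + 0 + 0 − 1 − 3)/9 = -0.8889
Σ_{t=1}^{7}(y_t−ȳ)(y_{t+2}−ȳ) = -2.4691
γ_2 = -2.4691 / 9 = -0.274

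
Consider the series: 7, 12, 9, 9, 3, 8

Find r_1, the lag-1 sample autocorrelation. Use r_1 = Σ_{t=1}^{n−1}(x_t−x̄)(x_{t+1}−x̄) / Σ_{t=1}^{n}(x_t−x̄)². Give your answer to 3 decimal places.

-0.091

Mean x̄ = (7 + 12 + 9 + 9 + 3 + 8)/6 = 8.0000
Deviations from mean: -1.0000, 4.0000, 1.0000, 1.0000, -5.0000, 0.0000
Σ(x_t−x̄)(x_{t+1}−x̄) = (-4.0000) + (4.0000) + (1.0000) + (-5.0000) + (0.0000) = -4.0000
Denominator Σ(x_t−x̄)² = 44.0000
r_1 = -4.0000 / 44.0000 = -0.091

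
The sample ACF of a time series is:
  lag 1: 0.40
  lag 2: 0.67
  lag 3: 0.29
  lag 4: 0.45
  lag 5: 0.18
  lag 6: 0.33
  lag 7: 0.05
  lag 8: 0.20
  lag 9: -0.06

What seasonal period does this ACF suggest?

The largest autocorrelation is r_2 = 0.67, with a weaker echo at lag 4 (0.45); the remaining lags stay at or below 0.40.
The dominant spike at lag 2 indicates a seasonal period of 2.

2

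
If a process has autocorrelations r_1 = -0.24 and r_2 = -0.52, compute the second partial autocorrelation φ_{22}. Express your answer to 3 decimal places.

-0.613

φ_{22} = (r_2 − r_1²) / (1 − r_1²)
r_1² = (-0.24)² = 0.0576
Numerator = -0.52 − 0.0576 = -0.5776; denominator = 1 − 0.0576 = 0.9424
φ_{22} = -0.5776 / 0.9424 = -0.613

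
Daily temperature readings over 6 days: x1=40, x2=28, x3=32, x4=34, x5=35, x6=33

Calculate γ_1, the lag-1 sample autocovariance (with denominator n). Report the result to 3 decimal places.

Mean x̄ = (40 + 28 + 32 + 34 + 35 + 33)/6 = 33.6667
Deviations: 6.3333, -5.6667, -1.6667, 0.3333, 1.3333, -0.6667
Σ_{t=1}^{5}(x_t−x̄)(x_{t+1}−x̄) = -27.4444
γ_1 = -27.4444 / 6 = -4.574

-4.574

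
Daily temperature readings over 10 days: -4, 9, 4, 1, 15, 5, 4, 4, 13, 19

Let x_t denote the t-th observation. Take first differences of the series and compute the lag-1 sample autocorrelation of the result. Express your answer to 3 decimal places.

-0.331

First differences Δx: 13, -5, -3, 14, -10, -1, 0, 9, 6
Mean of differences = 2.5556
Numerator Σ(Δx_t−Δx̄)(Δx_{t+1}−Δx̄) = -184.7531
Denominator Σ(Δx_t−Δx̄)² = 558.2222
r_1(Δx) = -184.7531 / 558.2222 = -0.331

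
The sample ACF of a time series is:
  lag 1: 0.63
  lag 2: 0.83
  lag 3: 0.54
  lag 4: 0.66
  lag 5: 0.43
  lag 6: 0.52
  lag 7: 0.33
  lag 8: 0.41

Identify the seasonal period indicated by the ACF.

2

The largest autocorrelation is r_2 = 0.83, with a weaker echo at lag 4 (0.66); the remaining lags stay at or below 0.63.
The dominant spike at lag 2 indicates a seasonal period of 2.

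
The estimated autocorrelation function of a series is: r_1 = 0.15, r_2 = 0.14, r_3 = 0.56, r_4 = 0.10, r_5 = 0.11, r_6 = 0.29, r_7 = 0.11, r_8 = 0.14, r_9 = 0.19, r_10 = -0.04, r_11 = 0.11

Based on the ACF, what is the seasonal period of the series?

The largest autocorrelation is r_3 = 0.56, with weaker echoes at lags 6 (0.29) and 9 (0.19); the remaining lags stay at or below 0.15.
The dominant spike at lag 3 indicates a seasonal period of 3.

3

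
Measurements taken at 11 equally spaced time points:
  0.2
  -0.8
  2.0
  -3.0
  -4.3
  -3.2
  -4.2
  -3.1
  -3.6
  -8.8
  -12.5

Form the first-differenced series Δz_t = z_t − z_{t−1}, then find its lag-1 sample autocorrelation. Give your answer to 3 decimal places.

-0.069

First differences Δz: -1.0, 2.8, -5.0, -1.3, 1.1, -1.0, 1.1, -0.5, -5.2, -3.7
Mean of differences = -1.2700
Numerator Σ(Δz_t−Δz̄)(Δz_{t+1}−Δz̄) = -4.4129
Denominator Σ(Δz_t−Δz̄)² = 63.8010
r_1(Δz) = -4.4129 / 63.8010 = -0.069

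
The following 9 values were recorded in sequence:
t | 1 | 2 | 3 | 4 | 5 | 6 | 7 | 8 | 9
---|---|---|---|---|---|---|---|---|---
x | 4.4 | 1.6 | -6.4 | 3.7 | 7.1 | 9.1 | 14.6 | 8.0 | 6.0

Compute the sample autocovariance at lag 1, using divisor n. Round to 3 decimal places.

14.623

Mean x̄ = (4.4 + 1.6 − 6.4 + 3.7 + 7.1 + 9.1 + 14.6 + 8.0 + 6.0)/9 = 5.3444
Σ_{t=1}^{8}(x_t−x̄)(x_{t+1}−x̄) = 131.6114
γ_1 = 131.6114 / 9 = 14.623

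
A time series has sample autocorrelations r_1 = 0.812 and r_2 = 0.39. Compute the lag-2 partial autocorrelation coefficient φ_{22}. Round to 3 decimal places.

φ_{22} = (r_2 − r_1²) / (1 − r_1²)
r_1² = (0.812)² = 0.659344
Numerator = 0.39 − 0.6593 = -0.2693; denominator = 1 − 0.6593 = 0.3407
φ_{22} = -0.2693 / 0.3407 = -0.791

-0.791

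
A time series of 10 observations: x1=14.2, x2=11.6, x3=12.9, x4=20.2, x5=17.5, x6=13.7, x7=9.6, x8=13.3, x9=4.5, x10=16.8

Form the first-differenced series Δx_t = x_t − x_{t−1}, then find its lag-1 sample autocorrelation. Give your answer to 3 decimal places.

First differences Δx: -2.6, 1.3, 7.3, -2.7, -3.8, -4.1, 3.7, -8.8, 12.3
Mean of differences = 0.2889
Numerator Σ(Δx_t−Δx̄)(Δx_{t+1}−Δx̄) = -141.7623
Denominator Σ(Δx_t−Δx̄)² = 341.9489
r_1(Δx) = -141.7623 / 341.9489 = -0.415

-0.415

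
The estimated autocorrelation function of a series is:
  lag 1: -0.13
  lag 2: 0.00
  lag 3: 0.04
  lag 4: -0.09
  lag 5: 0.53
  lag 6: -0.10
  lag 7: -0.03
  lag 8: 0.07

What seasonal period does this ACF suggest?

5

The largest autocorrelation is r_5 = 0.53; the remaining lags stay at or below 0.07.
The dominant spike at lag 5 indicates a seasonal period of 5.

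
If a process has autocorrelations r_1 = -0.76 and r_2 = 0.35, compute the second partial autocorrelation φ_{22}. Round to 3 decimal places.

φ_{22} = (r_2 − r_1²) / (1 − r_1²)
r_1² = (-0.76)² = 0.5776
Numerator = 0.35 − 0.5776 = -0.2276; denominator = 1 − 0.5776 = 0.4224
φ_{22} = -0.2276 / 0.4224 = -0.539

-0.539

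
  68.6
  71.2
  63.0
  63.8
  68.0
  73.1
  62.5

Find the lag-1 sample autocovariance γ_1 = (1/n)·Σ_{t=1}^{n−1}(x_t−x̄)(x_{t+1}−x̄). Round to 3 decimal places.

Mean x̄ = (68.6 + 71.2 + 63.0 + 63.8 + 68.0 + 73.1 + 62.5)/7 = 67.1714
Deviations: 1.4286, 4.0286, -4.1714, -3.3714, 0.8286, 5.9286, -4.6714
Σ_{t=1}^{6}(x_t−x̄)(x_{t+1}−x̄) = -22.5622
γ_1 = -22.5622 / 7 = -3.223

-3.223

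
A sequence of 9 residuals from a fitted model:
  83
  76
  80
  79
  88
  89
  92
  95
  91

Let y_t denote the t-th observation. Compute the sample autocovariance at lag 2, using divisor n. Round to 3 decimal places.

Mean ȳ = (83 + 76 + 80 + 79 + 88 + 89 + 92 + 95 + 91)/9 = 85.8889
Σ_{t=1}^{7}(y_t−ȳ)(y_{t+2}−ȳ) = 123.7531
γ_2 = 123.7531 / 9 = 13.750

13.750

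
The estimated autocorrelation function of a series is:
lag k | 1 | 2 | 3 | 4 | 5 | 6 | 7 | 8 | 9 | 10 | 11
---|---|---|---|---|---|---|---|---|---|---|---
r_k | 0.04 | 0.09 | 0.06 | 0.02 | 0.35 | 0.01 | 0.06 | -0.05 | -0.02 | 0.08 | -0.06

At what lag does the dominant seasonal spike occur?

The largest autocorrelation is r_5 = 0.35; the remaining lags stay at or below 0.09.
The dominant spike at lag 5 indicates a seasonal period of 5.

5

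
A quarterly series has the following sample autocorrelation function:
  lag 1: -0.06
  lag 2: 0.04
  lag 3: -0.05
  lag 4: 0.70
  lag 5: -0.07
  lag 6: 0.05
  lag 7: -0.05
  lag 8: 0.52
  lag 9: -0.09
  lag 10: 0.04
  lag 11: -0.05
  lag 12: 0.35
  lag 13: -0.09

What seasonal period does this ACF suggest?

The largest autocorrelation is r_4 = 0.70, with weaker echoes at lags 8 (0.52) and 12 (0.35); the remaining lags stay at or below 0.05.
The dominant spike at lag 4 indicates a seasonal period of 4.

4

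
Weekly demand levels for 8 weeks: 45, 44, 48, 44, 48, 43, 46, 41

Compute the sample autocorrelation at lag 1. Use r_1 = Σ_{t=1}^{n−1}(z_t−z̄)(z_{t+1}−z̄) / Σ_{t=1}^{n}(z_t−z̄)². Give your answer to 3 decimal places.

Mean z̄ = (45 + 44 + 48 + 44 + 48 + 43 + 46 + 41)/8 = 44.8750
Deviations from mean: 0.1250, -0.8750, 3.1250, -0.8750, 3.1250, -1.8750, 1.1250, -3.8750
Σ(z_t−z̄)(z_{t+1}−z̄) = (-0.1094) + (-2.7344) + (-2.7344) + (-2.7344) + (-5.8594) + (-2.1094) + (-4.3594) = -20.6406
Denominator Σ(z_t−z̄)² = 40.8750
r_1 = -20.6406 / 40.8750 = -0.505

-0.505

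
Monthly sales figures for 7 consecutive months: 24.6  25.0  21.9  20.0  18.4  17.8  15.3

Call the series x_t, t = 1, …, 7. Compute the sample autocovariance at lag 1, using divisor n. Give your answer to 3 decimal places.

Mean x̄ = (24.6 + 25.0 + 21.9 + 20.0 + 18.4 + 17.8 + 15.3)/7 = 20.4286
Deviations: 4.1714, 4.5714, 1.4714, -0.4286, -2.0286, -2.6286, -5.1286
Σ_{t=1}^{6}(x_t−x̄)(x_{t+1}−x̄) = 44.8478
γ_1 = 44.8478 / 7 = 6.407

6.407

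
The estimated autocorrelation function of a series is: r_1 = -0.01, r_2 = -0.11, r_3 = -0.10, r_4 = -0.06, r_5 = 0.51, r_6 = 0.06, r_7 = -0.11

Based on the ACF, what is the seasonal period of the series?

5

The largest autocorrelation is r_5 = 0.51; the remaining lags stay at or below 0.06.
The dominant spike at lag 5 indicates a seasonal period of 5.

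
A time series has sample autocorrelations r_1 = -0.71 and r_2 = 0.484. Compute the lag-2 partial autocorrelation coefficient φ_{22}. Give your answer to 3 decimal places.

φ_{22} = (r_2 − r_1²) / (1 − r_1²)
r_1² = (-0.71)² = 0.5041
Numerator = 0.484 − 0.5041 = -0.0201; denominator = 1 − 0.5041 = 0.4959
φ_{22} = -0.0201 / 0.4959 = -0.041

-0.041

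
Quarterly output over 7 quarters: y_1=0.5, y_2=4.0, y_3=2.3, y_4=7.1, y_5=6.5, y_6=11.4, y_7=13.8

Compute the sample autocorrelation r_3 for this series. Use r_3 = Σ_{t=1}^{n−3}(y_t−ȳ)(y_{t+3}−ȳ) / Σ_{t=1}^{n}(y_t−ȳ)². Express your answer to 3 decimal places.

Mean ȳ = (0.5 + 4.0 + 2.3 + 7.1 + 6.5 + 11.4 + 13.8)/7 = 6.5143
Deviations from mean: -6.0143, -2.5143, -4.2143, 0.5857, -0.0143, 4.8857, 7.2857
Σ(y_t−ȳ)(y_{t+3}−ȳ) = (-3.5227) + (0.0359) + (-20.5898) + (4.2673) = -19.8092
Denominator Σ(y_t−ȳ)² = 137.5486
r_3 = -19.8092 / 137.5486 = -0.144

-0.144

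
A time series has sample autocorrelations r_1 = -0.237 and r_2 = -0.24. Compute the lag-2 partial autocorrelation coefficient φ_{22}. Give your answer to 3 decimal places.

φ_{22} = (r_2 − r_1²) / (1 − r_1²)
r_1² = (-0.237)² = 0.056169
Numerator = -0.24 − 0.0562 = -0.2962; denominator = 1 − 0.0562 = 0.9438
φ_{22} = -0.2962 / 0.9438 = -0.314

-0.314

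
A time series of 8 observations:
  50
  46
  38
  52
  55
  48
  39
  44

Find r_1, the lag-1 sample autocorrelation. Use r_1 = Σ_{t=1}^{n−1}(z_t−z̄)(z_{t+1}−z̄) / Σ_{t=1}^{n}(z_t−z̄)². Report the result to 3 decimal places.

Mean z̄ = (50 + 46 + 38 + 52 + 55 + 48 + 39 + 44)/8 = 46.5000
Deviations from mean: 3.5000, -0.5000, -8.5000, 5.5000, 8.5000, 1.5000, -7.5000, -2.5000
Σ(z_t−z̄)(z_{t+1}−z̄) = (-1.7500) + (4.2500) + (-46.7500) + (46.7500) + (12.7500) + (-11.2500) + (18.7500) = 22.7500
Denominator Σ(z_t−z̄)² = 252.0000
r_1 = 22.7500 / 252.0000 = 0.090

0.090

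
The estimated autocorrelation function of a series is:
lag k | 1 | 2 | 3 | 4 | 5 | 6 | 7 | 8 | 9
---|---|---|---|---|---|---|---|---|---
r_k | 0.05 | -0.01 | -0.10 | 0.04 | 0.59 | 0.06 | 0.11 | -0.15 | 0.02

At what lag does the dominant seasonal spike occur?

5

The largest autocorrelation is r_5 = 0.59; the remaining lags stay at or below 0.11.
The dominant spike at lag 5 indicates a seasonal period of 5.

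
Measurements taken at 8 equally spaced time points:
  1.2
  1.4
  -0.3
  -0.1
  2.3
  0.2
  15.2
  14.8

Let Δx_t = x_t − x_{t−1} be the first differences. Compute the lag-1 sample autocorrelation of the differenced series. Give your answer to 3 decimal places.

-0.346

First differences Δx: 0.2, -1.7, 0.2, 2.4, -2.1, 15.0, -0.4
Mean of differences = 1.9429
Numerator Σ(Δx_t−Δx̄)(Δx_{t+1}−Δx̄) = -73.3261
Denominator Σ(Δx_t−Δx̄)² = 211.8771
r_1(Δx) = -73.3261 / 211.8771 = -0.346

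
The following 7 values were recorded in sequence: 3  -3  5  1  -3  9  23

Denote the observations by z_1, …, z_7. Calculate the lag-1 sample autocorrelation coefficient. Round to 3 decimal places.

Mean z̄ = (3 − 3 + 5 + 1 − 3 + 9 + 23)/7 = 5.0000
Deviations from mean: -2.0000, -8.0000, 0.0000, -4.0000, -8.0000, 4.0000, 18.0000
Numerator Σ_{t=1}^{6}(z_t−z̄)(z_{t+1}−z̄) = 88.0000
Denominator Σ(z_t−z̄)² = 488.0000
r_1 = 88.0000 / 488.0000 = 0.180

0.180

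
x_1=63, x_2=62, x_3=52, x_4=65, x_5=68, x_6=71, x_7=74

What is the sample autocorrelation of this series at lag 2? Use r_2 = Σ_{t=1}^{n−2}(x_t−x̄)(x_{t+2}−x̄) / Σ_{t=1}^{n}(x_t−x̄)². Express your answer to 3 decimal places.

0.045

Mean x̄ = (63 + 62 + 52 + 65 + 68 + 71 + 74)/7 = 65.0000
Deviations from mean: -2.0000, -3.0000, -13.0000, 0.0000, 3.0000, 6.0000, 9.0000
Numerator Σ_{t=1}^{5}(x_t−x̄)(x_{t+2}−x̄) = 14.0000
Denominator Σ(x_t−x̄)² = 308.0000
r_2 = 14.0000 / 308.0000 = 0.045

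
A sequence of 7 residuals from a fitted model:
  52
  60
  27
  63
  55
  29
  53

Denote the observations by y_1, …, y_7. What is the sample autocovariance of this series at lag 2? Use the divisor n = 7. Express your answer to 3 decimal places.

-43.114

Mean ȳ = (52 + 60 + 27 + 63 + 55 + 29 + 53)/7 = 48.4286
Σ_{t=1}^{5}(y_t−ȳ)(y_{t+2}−ȳ) = -301.7959
γ_2 = -301.7959 / 7 = -43.114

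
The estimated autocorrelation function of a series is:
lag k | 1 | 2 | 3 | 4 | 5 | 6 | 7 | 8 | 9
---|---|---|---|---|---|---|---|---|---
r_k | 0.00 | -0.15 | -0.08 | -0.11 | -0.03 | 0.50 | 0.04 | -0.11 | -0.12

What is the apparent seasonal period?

The largest autocorrelation is r_6 = 0.50; the remaining lags stay at or below 0.04.
The dominant spike at lag 6 indicates a seasonal period of 6.

6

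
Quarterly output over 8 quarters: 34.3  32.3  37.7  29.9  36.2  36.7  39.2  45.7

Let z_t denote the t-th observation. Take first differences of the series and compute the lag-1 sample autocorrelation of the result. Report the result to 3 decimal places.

First differences Δz: -2.0, 5.4, -7.8, 6.3, 0.5, 2.5, 6.5
Mean of differences = 1.6286
Numerator Σ(Δz_t−Δz̄)(Δz_{t+1}−Δz̄) = -95.2994
Denominator Σ(Δz_t−Δz̄)² = 163.8743
r_1(Δz) = -95.2994 / 163.8743 = -0.582

-0.582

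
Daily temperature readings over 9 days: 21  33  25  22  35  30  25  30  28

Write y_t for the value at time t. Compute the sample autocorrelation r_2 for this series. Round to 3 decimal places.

-0.327

Mean ȳ = (21 + 33 + 25 + 22 + 35 + 30 + 25 + 30 + 28)/9 = 27.6667
Σ(y_t−ȳ)(y_{t+2}−ȳ) = (17.7778) + (-30.2222) + (-19.5556) + (-13.2222) + (-19.5556) + (5.4444) + (-0.8889) = -60.2222
Denominator Σ(y_t−ȳ)² = 184.0000
r_2 = -60.2222 / 184.0000 = -0.327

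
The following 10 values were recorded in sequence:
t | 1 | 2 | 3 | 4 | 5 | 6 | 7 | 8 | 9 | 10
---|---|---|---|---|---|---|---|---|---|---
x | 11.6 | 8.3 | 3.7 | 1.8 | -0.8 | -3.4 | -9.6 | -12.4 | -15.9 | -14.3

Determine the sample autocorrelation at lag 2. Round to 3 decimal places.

0.411

Mean x̄ = (11.6 + 8.3 + 3.7 + 1.8 − 0.8 − 3.4 − 9.6 − 12.4 − 15.9 − 14.3)/10 = -3.1000
Numerator Σ_{t=1}^{8}(x_t−x̄)(x_{t+2}−x̄) = 345.1900
Denominator Σ(x_t−x̄)² = 839.7000
r_2 = 345.1900 / 839.7000 = 0.411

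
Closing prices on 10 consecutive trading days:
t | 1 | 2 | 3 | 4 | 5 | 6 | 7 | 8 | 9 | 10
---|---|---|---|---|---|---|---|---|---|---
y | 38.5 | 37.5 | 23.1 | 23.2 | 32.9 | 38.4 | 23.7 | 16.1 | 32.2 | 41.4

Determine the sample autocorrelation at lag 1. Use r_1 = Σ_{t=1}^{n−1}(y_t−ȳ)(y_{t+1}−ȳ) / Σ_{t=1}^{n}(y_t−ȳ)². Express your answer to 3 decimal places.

0.152

Mean ȳ = (38.5 + 37.5 + 23.1 + 23.2 + 32.9 + 38.4 + 23.7 + 16.1 + 32.2 + 41.4)/10 = 30.7000
Numerator Σ_{t=1}^{9}(y_t−ȳ)(y_{t+1}−ȳ) = 101.2500
Denominator Σ(y_t−ȳ)² = 664.1200
r_1 = 101.2500 / 664.1200 = 0.152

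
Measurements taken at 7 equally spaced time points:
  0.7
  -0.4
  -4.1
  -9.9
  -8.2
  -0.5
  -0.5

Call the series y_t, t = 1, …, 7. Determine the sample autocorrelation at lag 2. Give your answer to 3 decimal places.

Mean ȳ = (0.7 − 0.4 − 4.1 − 9.9 − 8.2 − 0.5 − 0.5)/7 = -3.2714
Deviations from mean: 3.9714, 2.8714, -0.8286, -6.6286, -4.9286, 2.7714, 2.7714
Σ(y_t−ȳ)(y_{t+2}−ȳ) = (-3.2906) + (-19.0335) + (4.0837) + (-18.3706) + (-13.6592) = -50.2702
Denominator Σ(y_t−ȳ)² = 108.2943
r_2 = -50.2702 / 108.2943 = -0.464

-0.464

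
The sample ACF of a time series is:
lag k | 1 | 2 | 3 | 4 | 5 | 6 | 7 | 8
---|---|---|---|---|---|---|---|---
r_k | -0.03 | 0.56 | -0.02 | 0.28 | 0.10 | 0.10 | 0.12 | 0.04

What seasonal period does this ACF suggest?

The largest autocorrelation is r_2 = 0.56, with a weaker echo at lag 4 (0.28); the remaining lags stay at or below 0.12.
The dominant spike at lag 2 indicates a seasonal period of 2.

2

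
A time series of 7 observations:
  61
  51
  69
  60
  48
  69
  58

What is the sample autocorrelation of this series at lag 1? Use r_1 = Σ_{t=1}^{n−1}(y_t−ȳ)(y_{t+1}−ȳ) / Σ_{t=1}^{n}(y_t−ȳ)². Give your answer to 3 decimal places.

Mean ȳ = (61 + 51 + 69 + 60 + 48 + 69 + 58)/7 = 59.4286
Deviations from mean: 1.5714, -8.4286, 9.5714, 0.5714, -11.4286, 9.5714, -1.4286
Σ(y_t−ȳ)(y_{t+1}−ȳ) = (-13.2449) + (-80.6735) + (5.4694) + (-6.5306) + (-109.3878) + (-13.6735) = -218.0408
Denominator Σ(y_t−ȳ)² = 389.7143
r_1 = -218.0408 / 389.7143 = -0.559

-0.559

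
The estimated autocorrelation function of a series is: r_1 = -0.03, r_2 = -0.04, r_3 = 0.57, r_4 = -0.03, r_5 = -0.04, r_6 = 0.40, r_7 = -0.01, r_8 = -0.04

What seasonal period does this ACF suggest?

The largest autocorrelation is r_3 = 0.57, with a weaker echo at lag 6 (0.40); the remaining lags stay at or below -0.01.
The dominant spike at lag 3 indicates a seasonal period of 3.

3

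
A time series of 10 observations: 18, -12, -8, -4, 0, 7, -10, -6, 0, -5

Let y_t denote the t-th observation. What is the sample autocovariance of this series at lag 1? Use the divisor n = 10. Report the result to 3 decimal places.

Mean ȳ = (18 − 12 − 8 − 4 + 0 + 7 − 10 − 6 + 0 − 5)/10 = -2.0000
Σ_{t=1}^{9}(y_t−ȳ)(y_{t+1}−ȳ) = -168.0000
γ_1 = -168.0000 / 10 = -16.800

-16.800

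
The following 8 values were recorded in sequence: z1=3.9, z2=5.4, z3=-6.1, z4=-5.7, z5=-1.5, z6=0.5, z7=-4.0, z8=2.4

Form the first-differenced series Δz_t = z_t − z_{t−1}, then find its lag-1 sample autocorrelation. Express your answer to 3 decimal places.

-0.238

First differences Δz: 1.5, -11.5, 0.4, 4.2, 2.0, -4.5, 6.4
Mean of differences = -0.2143
Numerator Σ(Δz_t−Δz̄)(Δz_{t+1}−Δz̄) = -51.6302
Denominator Σ(Δz_t−Δz̄)² = 217.1886
r_1(Δz) = -51.6302 / 217.1886 = -0.238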